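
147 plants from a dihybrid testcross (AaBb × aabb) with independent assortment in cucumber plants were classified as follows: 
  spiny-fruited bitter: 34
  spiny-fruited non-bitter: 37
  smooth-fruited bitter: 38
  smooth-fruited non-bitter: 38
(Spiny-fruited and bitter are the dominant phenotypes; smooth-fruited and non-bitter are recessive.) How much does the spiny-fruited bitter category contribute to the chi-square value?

A dihybrid testcross with independent assortment gives a 1:1:1:1 ratio.
Total ratio parts = 4. Expected numbers out of 147:
  spiny-fruited bitter: 147 × 1/4 = 36.75
  spiny-fruited non-bitter: 147 × 1/4 = 36.75
  smooth-fruited bitter: 147 × 1/4 = 36.75
  smooth-fruited non-bitter: 147 × 1/4 = 36.75
Contribution of spiny-fruited bitter: (34 − 36.75)² / 36.75 = 0.2058

0.206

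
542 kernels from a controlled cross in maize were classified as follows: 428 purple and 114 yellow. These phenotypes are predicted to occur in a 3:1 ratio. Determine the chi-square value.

The 3:1 ratio has 4 parts, so with N = 542 the expected counts are:
  purple: 542 × 3/4 = 406.5
  yellow: 542 × 1/4 = 135.5
χ² = Σ (O − E)² / E
  purple: (428 − 406.5)² / 406.5 = 1.1371
  yellow: (114 − 135.5)² / 135.5 = 3.4114
χ² = 1.1371 + 3.4114 = 4.5485 ≈ 4.549

4.549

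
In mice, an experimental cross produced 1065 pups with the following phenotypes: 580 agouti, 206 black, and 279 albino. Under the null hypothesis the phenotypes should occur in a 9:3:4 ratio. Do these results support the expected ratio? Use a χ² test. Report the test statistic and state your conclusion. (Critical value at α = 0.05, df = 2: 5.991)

1.417; consistent

Under the 9:3:4 hypothesis (Σ ratio = 16, N = 1065):
  agouti: 1065 × 9/16 = 599.0625
  black: 1065 × 3/16 = 199.6875
  albino: 1065 × 4/16 = 266.25
χ² = Σ (O − E)² / E
  agouti: (580 − 599.0625)² / 599.0625 = 0.6066
  black: (206 − 199.6875)² / 199.6875 = 0.1996
  albino: (279 − 266.25)² / 266.25 = 0.6106
χ² = 0.6066 + 0.1996 + 0.6106 = 1.4168 ≈ 1.417
Degrees of freedom = 3 − 1 = 2; critical value at α = 0.05 is 5.991.
Since 1.417 < 5.991, we fail to reject the null hypothesis — the data are consistent with the 9:3:4 ratio.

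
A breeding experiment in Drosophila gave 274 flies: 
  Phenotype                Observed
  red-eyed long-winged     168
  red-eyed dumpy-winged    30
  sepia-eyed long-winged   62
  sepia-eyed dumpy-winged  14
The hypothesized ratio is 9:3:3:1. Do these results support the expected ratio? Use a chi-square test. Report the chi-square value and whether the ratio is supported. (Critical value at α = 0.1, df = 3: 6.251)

12.910; not consistent

Total ratio parts = 16. Expected numbers out of 274:
  red-eyed long-winged: 274 × 9/16 = 154.125
  red-eyed dumpy-winged: 274 × 3/16 = 51.375
  sepia-eyed long-winged: 274 × 3/16 = 51.375
  sepia-eyed dumpy-winged: 274 × 1/16 = 17.125
χ² = Σ (O − E)² / E
  red-eyed long-winged: (168 − 154.125)² / 154.125 = 1.2491
  red-eyed dumpy-winged: (30 − 51.375)² / 51.375 = 8.8932
  sepia-eyed long-winged: (62 − 51.375)² / 51.375 = 2.1974
  sepia-eyed dumpy-winged: (14 − 17.125)² / 17.125 = 0.5703
χ² = 1.2491 + 8.8932 + 2.1974 + 0.5703 = 12.910
Degrees of freedom = 4 − 1 = 3; critical value at α = 0.1 is 6.251.
Since 12.910 > 6.251, we reject the null hypothesis — the data do not fit the 9:3:3:1 ratio.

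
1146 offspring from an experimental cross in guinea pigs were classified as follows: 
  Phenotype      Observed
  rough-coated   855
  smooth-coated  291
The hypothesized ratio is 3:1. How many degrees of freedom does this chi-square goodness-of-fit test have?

1

A goodness-of-fit test with 2 phenotype classes has df = 2 − 1 = 1.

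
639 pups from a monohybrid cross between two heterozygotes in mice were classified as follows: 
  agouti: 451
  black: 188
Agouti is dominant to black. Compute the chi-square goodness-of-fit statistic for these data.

For a monohybrid cross between heterozygotes with complete dominance, the expected phenotypic ratio is 3:1.
Expected counts for N = 639 under a 3:1 ratio (total parts = 4):
  agouti: 639 × 3/4 = 479.25
  black: 639 × 1/4 = 159.75
χ² = Σ (O − E)² / E
  agouti: (451 − 479.25)² / 479.25 = 1.6652
  black: (188 − 159.75)² / 159.75 = 4.9957
χ² = 1.6652 + 4.9957 = 6.6609 ≈ 6.661

6.661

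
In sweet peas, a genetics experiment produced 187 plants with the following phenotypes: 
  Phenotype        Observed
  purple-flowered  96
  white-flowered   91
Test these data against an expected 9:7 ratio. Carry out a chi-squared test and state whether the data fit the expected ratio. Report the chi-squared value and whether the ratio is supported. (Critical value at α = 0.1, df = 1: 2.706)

1.834; consistent

Total ratio parts = 16. Expected numbers out of 187:
  purple-flowered: 187 × 9/16 = 105.1875
  white-flowered: 187 × 7/16 = 81.8125
χ² = Σ (O − E)² / E
  purple-flowered: (96 − 105.1875)² / 105.1875 = 0.8025
  white-flowered: (91 − 81.8125)² / 81.8125 = 1.0318
χ² = 0.8025 + 1.0318 = 1.8343 ≈ 1.834
Degrees of freedom = 2 − 1 = 1; critical value at α = 0.1 is 2.706.
Since 1.834 < 2.706, we fail to reject the null hypothesis — the data are consistent with the 9:7 ratio.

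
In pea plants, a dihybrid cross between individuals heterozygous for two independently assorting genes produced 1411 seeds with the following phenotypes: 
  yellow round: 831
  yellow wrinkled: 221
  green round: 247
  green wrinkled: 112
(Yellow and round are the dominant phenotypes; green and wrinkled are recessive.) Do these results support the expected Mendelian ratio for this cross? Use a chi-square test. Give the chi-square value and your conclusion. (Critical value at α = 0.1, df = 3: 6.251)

16.523; not consistent

A dihybrid F₂ with independent assortment and complete dominance at both loci gives a 9:3:3:1 phenotypic ratio.
The 9:3:3:1 ratio has 16 parts, so with N = 1411 the expected counts are:
  yellow round: 1411 × 9/16 = 793.6875
  yellow wrinkled: 1411 × 3/16 = 264.5625
  green round: 1411 × 3/16 = 264.5625
  green wrinkled: 1411 × 1/16 = 88.1875
χ² = Σ (O − E)² / E
  yellow round: (831 − 793.6875)² / 793.6875 = 1.7541
  yellow wrinkled: (221 − 264.5625)² / 264.5625 = 7.1729
  green round: (247 − 264.5625)² / 264.5625 = 1.1659
  green wrinkled: (112 − 88.1875)² / 88.1875 = 6.4299
χ² = 1.7541 + 7.1729 + 1.1659 + 6.4299 = 16.5228 ≈ 16.523
Degrees of freedom = 4 − 1 = 3; critical value at α = 0.1 is 6.251.
Since 16.523 > 6.251, we reject the null hypothesis — the data do not fit the 9:3:3:1 ratio.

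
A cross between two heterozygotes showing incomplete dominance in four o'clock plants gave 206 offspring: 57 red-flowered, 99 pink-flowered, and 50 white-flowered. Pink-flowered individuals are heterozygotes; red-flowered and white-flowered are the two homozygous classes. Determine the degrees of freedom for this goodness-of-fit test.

With incomplete dominance, a heterozygote × heterozygote cross gives a 1:2:1 phenotypic ratio.
A goodness-of-fit test with 3 phenotype classes has df = 3 − 1 = 2.

2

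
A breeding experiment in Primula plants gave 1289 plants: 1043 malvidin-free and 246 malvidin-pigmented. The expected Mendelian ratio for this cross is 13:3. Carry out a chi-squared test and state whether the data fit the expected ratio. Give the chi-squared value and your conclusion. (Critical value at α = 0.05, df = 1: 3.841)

Under the 13:3 hypothesis (Σ ratio = 16, N = 1289):
  malvidin-free: 1289 × 13/16 = 1047.3125
  malvidin-pigmented: 1289 × 3/16 = 241.6875
χ² = Σ (O − E)² / E
  malvidin-free: (1043 − 1047.3125)² / 1047.3125 = 0.0178
  malvidin-pigmented: (246 − 241.6875)² / 241.6875 = 0.0769
χ² = 0.0178 + 0.0769 = 0.0947 ≈ 0.095
Degrees of freedom = 2 − 1 = 1; critical value at α = 0.05 is 3.841.
Since 0.095 < 3.841, we fail to reject the null hypothesis — the data are consistent with the 13:3 ratio.

0.095; consistent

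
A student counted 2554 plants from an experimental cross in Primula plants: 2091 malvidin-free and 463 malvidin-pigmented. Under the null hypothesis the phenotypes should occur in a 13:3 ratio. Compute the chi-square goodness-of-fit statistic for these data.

Under the 13:3 hypothesis (Σ ratio = 16, N = 2554):
  malvidin-free: 2554 × 13/16 = 2075.125
  malvidin-pigmented: 2554 × 3/16 = 478.875
χ² = Σ (O − E)² / E
  malvidin-free: (2091 − 2075.125)² / 2075.125 = 0.1214
  malvidin-pigmented: (463 − 478.875)² / 478.875 = 0.5263
χ² = 0.1214 + 0.5263 = 0.6477 ≈ 0.648

0.648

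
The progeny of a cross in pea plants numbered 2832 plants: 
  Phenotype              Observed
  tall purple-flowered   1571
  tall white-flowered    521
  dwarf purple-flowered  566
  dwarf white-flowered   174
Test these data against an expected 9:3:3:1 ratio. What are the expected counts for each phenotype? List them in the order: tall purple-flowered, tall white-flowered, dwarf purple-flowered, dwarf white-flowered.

1593, 531, 531, 177

Under the 9:3:3:1 hypothesis (Σ ratio = 16, N = 2832):
  tall purple-flowered: 2832 × 9/16 = 1593
  tall white-flowered: 2832 × 3/16 = 531
  dwarf purple-flowered: 2832 × 3/16 = 531
  dwarf white-flowered: 2832 × 1/16 = 177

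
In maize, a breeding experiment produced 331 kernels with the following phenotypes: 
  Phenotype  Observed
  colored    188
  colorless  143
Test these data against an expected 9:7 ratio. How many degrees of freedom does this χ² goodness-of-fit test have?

1

A goodness-of-fit test with 2 phenotype classes has df = 2 − 1 = 1.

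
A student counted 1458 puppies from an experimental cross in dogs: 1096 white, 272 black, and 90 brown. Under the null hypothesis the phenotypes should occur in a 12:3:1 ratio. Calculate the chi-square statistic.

0.027

Total ratio parts = 16. Expected numbers out of 1458:
  white: 1458 × 12/16 = 1093.5
  black: 1458 × 3/16 = 273.375
  brown: 1458 × 1/16 = 91.125
χ² = Σ (O − E)² / E
  white: (1096 − 1093.5)² / 1093.5 = 0.0057
  black: (272 − 273.375)² / 273.375 = 0.0069
  brown: (90 − 91.125)² / 91.125 = 0.0139
χ² = 0.0057 + 0.0069 + 0.0139 = 0.0265 ≈ 0.027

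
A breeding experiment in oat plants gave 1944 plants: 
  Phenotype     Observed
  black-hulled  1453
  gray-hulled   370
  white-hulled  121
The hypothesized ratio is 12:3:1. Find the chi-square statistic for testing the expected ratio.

0.102

The 12:3:1 ratio has 16 parts, so with N = 1944 the expected counts are:
  black-hulled: 1944 × 12/16 = 1458
  gray-hulled: 1944 × 3/16 = 364.5
  white-hulled: 1944 × 1/16 = 121.5
χ² = Σ (O − E)² / E
  black-hulled: (1453 − 1458)² / 1458 = 0.0171
  gray-hulled: (370 − 364.5)² / 364.5 = 0.0830
  white-hulled: (121 − 121.5)² / 121.5 = 0.0021
χ² = 0.0171 + 0.0830 + 0.0021 = 0.1022 ≈ 0.102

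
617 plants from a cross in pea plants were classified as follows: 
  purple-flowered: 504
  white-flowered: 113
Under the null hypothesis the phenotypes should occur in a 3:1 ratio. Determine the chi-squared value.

14.708

Total ratio parts = 4. Expected numbers out of 617:
  purple-flowered: 617 × 3/4 = 462.75
  white-flowered: 617 × 1/4 = 154.25
χ² = Σ (O − E)² / E
  purple-flowered: (504 − 462.75)² / 462.75 = 3.6771
  white-flowered: (113 − 154.25)² / 154.25 = 11.0312
χ² = 3.6771 + 11.0312 = 14.7083 ≈ 14.708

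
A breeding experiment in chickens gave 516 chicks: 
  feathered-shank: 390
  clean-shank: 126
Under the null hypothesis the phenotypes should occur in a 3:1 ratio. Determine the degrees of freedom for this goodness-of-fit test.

A goodness-of-fit test with 2 phenotype classes has df = 2 − 1 = 1.

1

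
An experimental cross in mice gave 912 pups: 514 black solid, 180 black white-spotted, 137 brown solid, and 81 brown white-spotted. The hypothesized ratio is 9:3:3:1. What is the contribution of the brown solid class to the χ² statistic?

Under the 9:3:3:1 hypothesis (Σ ratio = 16, N = 912):
  black solid: 912 × 9/16 = 513
  black white-spotted: 912 × 3/16 = 171
  brown solid: 912 × 3/16 = 171
  brown white-spotted: 912 × 1/16 = 57
Contribution of brown solid: (137 − 171)² / 171 = 6.7602

6.760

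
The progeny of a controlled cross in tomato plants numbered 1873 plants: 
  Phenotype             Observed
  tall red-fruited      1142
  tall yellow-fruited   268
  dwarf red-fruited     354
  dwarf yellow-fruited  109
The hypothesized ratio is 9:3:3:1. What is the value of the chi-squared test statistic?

The 9:3:3:1 ratio has 16 parts, so with N = 1873 the expected counts are:
  tall red-fruited: 1873 × 9/16 = 1053.5625
  tall yellow-fruited: 1873 × 3/16 = 351.1875
  dwarf red-fruited: 1873 × 3/16 = 351.1875
  dwarf yellow-fruited: 1873 × 1/16 = 117.0625
χ² = Σ (O − E)² / E
  tall red-fruited: (1142 − 1053.5625)² / 1053.5625 = 7.4236
  tall yellow-fruited: (268 − 351.1875)² / 351.1875 = 19.7050
  dwarf red-fruited: (354 − 351.1875)² / 351.1875 = 0.0225
  dwarf yellow-fruited: (109 − 117.0625)² / 117.0625 = 0.5553
χ² = 7.4236 + 19.7050 + 0.0225 + 0.5553 = 27.7064 ≈ 27.706

27.706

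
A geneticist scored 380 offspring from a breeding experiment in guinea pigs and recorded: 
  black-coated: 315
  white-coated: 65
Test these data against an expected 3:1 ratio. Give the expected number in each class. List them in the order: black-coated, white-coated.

The 3:1 ratio has 4 parts, so with N = 380 the expected counts are:
  black-coated: 380 × 3/4 = 285
  white-coated: 380 × 1/4 = 95

285, 95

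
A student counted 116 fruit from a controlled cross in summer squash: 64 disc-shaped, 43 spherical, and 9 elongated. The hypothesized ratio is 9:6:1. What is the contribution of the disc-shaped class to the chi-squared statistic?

Under the 9:6:1 hypothesis (Σ ratio = 16, N = 116):
  disc-shaped: 116 × 9/16 = 65.25
  spherical: 116 × 6/16 = 43.5
  elongated: 116 × 1/16 = 7.25
Contribution of disc-shaped: (64 − 65.25)² / 65.25 = 0.0239

0.024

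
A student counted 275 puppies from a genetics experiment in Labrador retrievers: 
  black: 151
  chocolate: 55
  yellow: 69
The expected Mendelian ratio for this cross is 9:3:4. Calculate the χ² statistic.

Expected counts for N = 275 under a 9:3:4 ratio (total parts = 16):
  black: 275 × 9/16 = 154.6875
  chocolate: 275 × 3/16 = 51.5625
  yellow: 275 × 4/16 = 68.75
χ² = Σ (O − E)² / E
  black: (151 − 154.6875)² / 154.6875 = 0.0879
  chocolate: (55 − 51.5625)² / 51.5625 = 0.2292
  yellow: (69 − 68.75)² / 68.75 = 0.0009
χ² = 0.0879 + 0.2292 + 0.0009 = 0.318

0.318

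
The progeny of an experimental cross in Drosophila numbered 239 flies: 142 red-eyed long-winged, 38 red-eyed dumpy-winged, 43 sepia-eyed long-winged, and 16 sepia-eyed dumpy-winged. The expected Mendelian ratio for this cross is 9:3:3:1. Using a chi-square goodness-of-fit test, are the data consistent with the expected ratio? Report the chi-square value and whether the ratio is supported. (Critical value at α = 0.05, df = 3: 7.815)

Total ratio parts = 16. Expected numbers out of 239:
  red-eyed long-winged: 239 × 9/16 = 134.4375
  red-eyed dumpy-winged: 239 × 3/16 = 44.8125
  sepia-eyed long-winged: 239 × 3/16 = 44.8125
  sepia-eyed dumpy-winged: 239 × 1/16 = 14.9375
χ² = Σ (O − E)² / E
  red-eyed long-winged: (142 − 134.4375)² / 134.4375 = 0.4254
  red-eyed dumpy-winged: (38 − 44.8125)² / 44.8125 = 1.0357
  sepia-eyed long-winged: (43 − 44.8125)² / 44.8125 = 0.0733
  sepia-eyed dumpy-winged: (16 − 14.9375)² / 14.9375 = 0.0756
χ² = 0.4254 + 1.0357 + 0.0733 + 0.0756 = 1.610
Degrees of freedom = 4 − 1 = 3; critical value at α = 0.05 is 7.815.
Since 1.610 < 7.815, we fail to reject the null hypothesis — the data are consistent with the 9:3:3:1 ratio.

1.610; consistent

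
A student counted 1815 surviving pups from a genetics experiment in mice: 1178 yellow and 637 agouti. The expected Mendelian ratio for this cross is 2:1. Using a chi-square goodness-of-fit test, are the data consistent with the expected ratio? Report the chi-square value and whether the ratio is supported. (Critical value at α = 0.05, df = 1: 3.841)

2.539; consistent

Expected counts for N = 1815 under a 2:1 ratio (total parts = 3):
  yellow: 1815 × 2/3 = 1210
  agouti: 1815 × 1/3 = 605
χ² = Σ (O − E)² / E
  yellow: (1178 − 1210)² / 1210 = 0.8463
  agouti: (637 − 605)² / 605 = 1.6926
χ² = 0.8463 + 1.6926 = 2.5389 ≈ 2.539
Degrees of freedom = 2 − 1 = 1; critical value at α = 0.05 is 3.841.
Since 2.539 < 3.841, we fail to reject the null hypothesis — the data are consistent with the 2:1 ratio.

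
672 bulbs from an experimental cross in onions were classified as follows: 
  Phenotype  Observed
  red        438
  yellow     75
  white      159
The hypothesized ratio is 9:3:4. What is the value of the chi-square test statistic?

The 9:3:4 ratio has 16 parts, so with N = 672 the expected counts are:
  red: 672 × 9/16 = 378
  yellow: 672 × 3/16 = 126
  white: 672 × 4/16 = 168
χ² = Σ (O − E)² / E
  red: (438 − 378)² / 378 = 9.5238
  yellow: (75 − 126)² / 126 = 20.6429
  white: (159 − 168)² / 168 = 0.4821
χ² = 9.5238 + 20.6429 + 0.4821 = 30.6488 ≈ 30.649

30.649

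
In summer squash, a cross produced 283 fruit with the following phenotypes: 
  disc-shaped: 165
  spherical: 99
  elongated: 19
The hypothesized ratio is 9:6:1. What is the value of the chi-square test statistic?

Total ratio parts = 16. Expected numbers out of 283:
  disc-shaped: 283 × 9/16 = 159.1875
  spherical: 283 × 6/16 = 106.125
  elongated: 283 × 1/16 = 17.6875
χ² = Σ (O − E)² / E
  disc-shaped: (165 − 159.1875)² / 159.1875 = 0.2122
  spherical: (99 − 106.125)² / 106.125 = 0.4784
  elongated: (19 − 17.6875)² / 17.6875 = 0.0974
χ² = 0.2122 + 0.4784 + 0.0974 = 0.788

0.788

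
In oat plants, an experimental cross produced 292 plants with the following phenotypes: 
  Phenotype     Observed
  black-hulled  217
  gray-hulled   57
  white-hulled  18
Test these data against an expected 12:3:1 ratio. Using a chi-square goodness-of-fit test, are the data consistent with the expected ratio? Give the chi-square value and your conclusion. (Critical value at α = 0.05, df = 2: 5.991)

Under the 12:3:1 hypothesis (Σ ratio = 16, N = 292):
  black-hulled: 292 × 12/16 = 219
  gray-hulled: 292 × 3/16 = 54.75
  white-hulled: 292 × 1/16 = 18.25
χ² = Σ (O − E)² / E
  black-hulled: (217 − 219)² / 219 = 0.0183
  gray-hulled: (57 − 54.75)² / 54.75 = 0.0925
  white-hulled: (18 − 18.25)² / 18.25 = 0.0034
χ² = 0.0183 + 0.0925 + 0.0034 = 0.1142 ≈ 0.114
Degrees of freedom = 3 − 1 = 2; critical value at α = 0.05 is 5.991.
Since 0.114 < 5.991, we fail to reject the null hypothesis — the data are consistent with the 12:3:1 ratio.

0.114; consistent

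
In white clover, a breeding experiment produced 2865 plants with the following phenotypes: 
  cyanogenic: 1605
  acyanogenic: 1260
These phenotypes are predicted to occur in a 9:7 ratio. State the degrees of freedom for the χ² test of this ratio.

A goodness-of-fit test with 2 phenotype classes has df = 2 − 1 = 1.

1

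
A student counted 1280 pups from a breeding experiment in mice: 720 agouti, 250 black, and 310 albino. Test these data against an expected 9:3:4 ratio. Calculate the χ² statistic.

Expected counts for N = 1280 under a 9:3:4 ratio (total parts = 16):
  agouti: 1280 × 9/16 = 720
  black: 1280 × 3/16 = 240
  albino: 1280 × 4/16 = 320
χ² = Σ (O − E)² / E
  agouti: (720 − 720)² / 720 = 0.0000
  black: (250 − 240)² / 240 = 0.4167
  albino: (310 − 320)² / 320 = 0.3125
χ² = 0.0000 + 0.4167 + 0.3125 = 0.7292 ≈ 0.729

0.729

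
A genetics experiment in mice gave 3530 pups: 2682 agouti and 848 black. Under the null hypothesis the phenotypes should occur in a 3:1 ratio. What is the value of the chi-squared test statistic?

1.798

The 3:1 ratio has 4 parts, so with N = 3530 the expected counts are:
  agouti: 3530 × 3/4 = 2647.5
  black: 3530 × 1/4 = 882.5
χ² = Σ (O − E)² / E
  agouti: (2682 − 2647.5)² / 2647.5 = 0.4496
  black: (848 − 882.5)² / 882.5 = 1.3487
χ² = 0.4496 + 1.3487 = 1.7983 ≈ 1.798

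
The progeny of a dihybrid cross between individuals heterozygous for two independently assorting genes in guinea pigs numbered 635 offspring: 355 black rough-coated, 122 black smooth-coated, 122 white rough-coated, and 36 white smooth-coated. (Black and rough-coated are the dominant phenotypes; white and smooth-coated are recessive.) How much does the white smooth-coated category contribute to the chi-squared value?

0.343

A dihybrid F₂ with independent assortment and complete dominance at both loci gives a 9:3:3:1 phenotypic ratio.
Under the 9:3:3:1 hypothesis (Σ ratio = 16, N = 635):
  black rough-coated: 635 × 9/16 = 357.1875
  black smooth-coated: 635 × 3/16 = 119.0625
  white rough-coated: 635 × 3/16 = 119.0625
  white smooth-coated: 635 × 1/16 = 39.6875
Contribution of white smooth-coated: (36 − 39.6875)² / 39.6875 = 0.3426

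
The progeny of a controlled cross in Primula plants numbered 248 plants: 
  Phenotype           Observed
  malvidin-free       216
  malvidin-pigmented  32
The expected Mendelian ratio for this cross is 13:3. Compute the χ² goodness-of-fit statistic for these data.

Under the 13:3 hypothesis (Σ ratio = 16, N = 248):
  malvidin-free: 248 × 13/16 = 201.5
  malvidin-pigmented: 248 × 3/16 = 46.5
χ² = Σ (O − E)² / E
  malvidin-free: (216 − 201.5)² / 201.5 = 1.0434
  malvidin-pigmented: (32 − 46.5)² / 46.5 = 4.5215
χ² = 1.0434 + 4.5215 = 5.5649 ≈ 5.565

5.565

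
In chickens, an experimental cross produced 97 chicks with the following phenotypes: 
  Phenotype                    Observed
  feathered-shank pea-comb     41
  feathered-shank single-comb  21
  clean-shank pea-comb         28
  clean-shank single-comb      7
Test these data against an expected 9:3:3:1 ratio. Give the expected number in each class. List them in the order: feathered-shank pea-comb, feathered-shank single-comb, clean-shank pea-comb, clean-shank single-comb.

Under the 9:3:3:1 hypothesis (Σ ratio = 16, N = 97):
  feathered-shank pea-comb: 97 × 9/16 = 54.5625
  feathered-shank single-comb: 97 × 3/16 = 18.1875
  clean-shank pea-comb: 97 × 3/16 = 18.1875
  clean-shank single-comb: 97 × 1/16 = 6.0625

54.5625, 18.1875, 18.1875, 6.0625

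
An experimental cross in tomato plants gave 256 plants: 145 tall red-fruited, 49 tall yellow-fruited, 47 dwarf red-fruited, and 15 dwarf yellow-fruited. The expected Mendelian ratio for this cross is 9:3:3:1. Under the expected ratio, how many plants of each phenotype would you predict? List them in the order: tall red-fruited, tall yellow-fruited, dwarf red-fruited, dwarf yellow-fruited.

144, 48, 48, 16

Under the 9:3:3:1 hypothesis (Σ ratio = 16, N = 256):
  tall red-fruited: 256 × 9/16 = 144
  tall yellow-fruited: 256 × 3/16 = 48
  dwarf red-fruited: 256 × 3/16 = 48
  dwarf yellow-fruited: 256 × 1/16 = 16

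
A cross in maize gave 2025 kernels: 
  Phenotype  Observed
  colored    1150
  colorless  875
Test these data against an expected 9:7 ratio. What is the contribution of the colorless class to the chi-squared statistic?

Expected counts for N = 2025 under a 9:7 ratio (total parts = 16):
  colored: 2025 × 9/16 = 1139.0625
  colorless: 2025 × 7/16 = 885.9375
Contribution of colorless: (875 − 885.9375)² / 885.9375 = 0.1350

0.135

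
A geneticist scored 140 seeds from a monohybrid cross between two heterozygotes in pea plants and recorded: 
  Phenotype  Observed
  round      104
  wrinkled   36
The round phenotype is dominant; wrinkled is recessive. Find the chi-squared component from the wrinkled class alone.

For a monohybrid cross between heterozygotes with complete dominance, the expected phenotypic ratio is 3:1.
Total ratio parts = 4. Expected numbers out of 140:
  round: 140 × 3/4 = 105
  wrinkled: 140 × 1/4 = 35
Contribution of wrinkled: (36 − 35)² / 35 = 0.0286

0.029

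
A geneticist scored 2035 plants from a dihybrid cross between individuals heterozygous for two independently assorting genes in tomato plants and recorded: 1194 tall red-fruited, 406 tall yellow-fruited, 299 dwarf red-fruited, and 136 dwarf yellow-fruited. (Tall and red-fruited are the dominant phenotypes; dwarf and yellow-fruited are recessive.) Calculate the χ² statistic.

22.165

A dihybrid F₂ with independent assortment and complete dominance at both loci gives a 9:3:3:1 phenotypic ratio.
The 9:3:3:1 ratio has 16 parts, so with N = 2035 the expected counts are:
  tall red-fruited: 2035 × 9/16 = 1144.6875
  tall yellow-fruited: 2035 × 3/16 = 381.5625
  dwarf red-fruited: 2035 × 3/16 = 381.5625
  dwarf yellow-fruited: 2035 × 1/16 = 127.1875
χ² = Σ (O − E)² / E
  tall red-fruited: (1194 − 1144.6875)² / 1144.6875 = 2.1244
  tall yellow-fruited: (406 − 381.5625)² / 381.5625 = 1.5651
  dwarf red-fruited: (299 − 381.5625)² / 381.5625 = 17.8649
  dwarf yellow-fruited: (136 − 127.1875)² / 127.1875 = 0.6106
χ² = 2.1244 + 1.5651 + 17.8649 + 0.6106 = 22.165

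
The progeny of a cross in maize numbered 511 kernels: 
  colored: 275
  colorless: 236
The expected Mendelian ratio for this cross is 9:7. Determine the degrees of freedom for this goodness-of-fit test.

A goodness-of-fit test with 2 phenotype classes has df = 2 − 1 = 1.

1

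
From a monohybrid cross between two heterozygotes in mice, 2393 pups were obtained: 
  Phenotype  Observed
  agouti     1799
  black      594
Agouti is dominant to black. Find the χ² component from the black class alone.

For a monohybrid cross between heterozygotes with complete dominance, the expected phenotypic ratio is 3:1.
Expected counts for N = 2393 under a 3:1 ratio (total parts = 4):
  agouti: 2393 × 3/4 = 1794.75
  black: 2393 × 1/4 = 598.25
Contribution of black: (594 − 598.25)² / 598.25 = 0.0302

0.030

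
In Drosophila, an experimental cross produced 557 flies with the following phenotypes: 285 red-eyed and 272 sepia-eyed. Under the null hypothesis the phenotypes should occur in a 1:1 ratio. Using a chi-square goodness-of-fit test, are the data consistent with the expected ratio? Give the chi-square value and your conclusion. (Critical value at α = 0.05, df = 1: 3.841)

0.303; consistent

Total ratio parts = 2. Expected numbers out of 557:
  red-eyed: 557 × 1/2 = 278.5
  sepia-eyed: 557 × 1/2 = 278.5
χ² = Σ (O − E)² / E
  red-eyed: (285 − 278.5)² / 278.5 = 0.1517
  sepia-eyed: (272 − 278.5)² / 278.5 = 0.1517
χ² = 0.1517 + 0.1517 = 0.3034 ≈ 0.303
Degrees of freedom = 2 − 1 = 1; critical value at α = 0.05 is 3.841.
Since 0.303 < 3.841, we fail to reject the null hypothesis — the data are consistent with the 1:1 ratio.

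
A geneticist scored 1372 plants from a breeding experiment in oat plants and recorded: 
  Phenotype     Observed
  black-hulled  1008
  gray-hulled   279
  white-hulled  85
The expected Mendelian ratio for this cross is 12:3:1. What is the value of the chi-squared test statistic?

2.274

Expected counts for N = 1372 under a 12:3:1 ratio (total parts = 16):
  black-hulled: 1372 × 12/16 = 1029
  gray-hulled: 1372 × 3/16 = 257.25
  white-hulled: 1372 × 1/16 = 85.75
χ² = Σ (O − E)² / E
  black-hulled: (1008 − 1029)² / 1029 = 0.4286
  gray-hulled: (279 − 257.25)² / 257.25 = 1.8389
  white-hulled: (85 − 85.75)² / 85.75 = 0.0066
χ² = 0.4286 + 1.8389 + 0.0066 = 2.2741 ≈ 2.274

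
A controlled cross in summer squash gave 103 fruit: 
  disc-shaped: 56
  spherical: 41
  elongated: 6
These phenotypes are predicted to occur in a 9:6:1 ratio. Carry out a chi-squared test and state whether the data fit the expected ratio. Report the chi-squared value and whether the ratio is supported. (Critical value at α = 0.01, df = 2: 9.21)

Total ratio parts = 16. Expected numbers out of 103:
  disc-shaped: 103 × 9/16 = 57.9375
  spherical: 103 × 6/16 = 38.625
  elongated: 103 × 1/16 = 6.4375
χ² = Σ (O − E)² / E
  disc-shaped: (56 − 57.9375)² / 57.9375 = 0.0648
  spherical: (41 − 38.625)² / 38.625 = 0.1460
  elongated: (6 − 6.4375)² / 6.4375 = 0.0297
χ² = 0.0648 + 0.1460 + 0.0297 = 0.2405 ≈ 0.241
Degrees of freedom = 3 − 1 = 2; critical value at α = 0.01 is 9.21.
Since 0.241 < 9.21, we fail to reject the null hypothesis — the data are consistent with the 9:6:1 ratio.

0.241; consistent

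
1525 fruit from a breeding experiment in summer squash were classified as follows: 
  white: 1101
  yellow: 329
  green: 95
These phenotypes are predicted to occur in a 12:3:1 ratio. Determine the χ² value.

Under the 12:3:1 hypothesis (Σ ratio = 16, N = 1525):
  white: 1525 × 12/16 = 1143.75
  yellow: 1525 × 3/16 = 285.9375
  green: 1525 × 1/16 = 95.3125
χ² = Σ (O − E)² / E
  white: (1101 − 1143.75)² / 1143.75 = 1.5979
  yellow: (329 − 285.9375)² / 285.9375 = 6.4853
  green: (95 − 95.3125)² / 95.3125 = 0.0010
χ² = 1.5979 + 6.4853 + 0.0010 = 8.0842 ≈ 8.084

8.084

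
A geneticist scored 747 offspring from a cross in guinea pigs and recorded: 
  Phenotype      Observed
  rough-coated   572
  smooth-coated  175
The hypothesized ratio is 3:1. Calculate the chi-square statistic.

0.986

The 3:1 ratio has 4 parts, so with N = 747 the expected counts are:
  rough-coated: 747 × 3/4 = 560.25
  smooth-coated: 747 × 1/4 = 186.75
χ² = Σ (O − E)² / E
  rough-coated: (572 − 560.25)² / 560.25 = 0.2464
  smooth-coated: (175 − 186.75)² / 186.75 = 0.7393
χ² = 0.2464 + 0.7393 = 0.9857 ≈ 0.986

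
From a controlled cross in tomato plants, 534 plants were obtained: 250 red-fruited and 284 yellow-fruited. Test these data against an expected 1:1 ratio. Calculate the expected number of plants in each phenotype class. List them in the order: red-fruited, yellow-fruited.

Under the 1:1 hypothesis (Σ ratio = 2, N = 534):
  red-fruited: 534 × 1/2 = 267
  yellow-fruited: 534 × 1/2 = 267

267, 267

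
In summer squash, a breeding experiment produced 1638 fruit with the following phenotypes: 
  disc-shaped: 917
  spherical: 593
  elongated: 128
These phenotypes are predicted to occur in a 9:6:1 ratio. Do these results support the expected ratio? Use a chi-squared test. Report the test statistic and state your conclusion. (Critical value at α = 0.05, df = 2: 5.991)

Expected counts for N = 1638 under a 9:6:1 ratio (total parts = 16):
  disc-shaped: 1638 × 9/16 = 921.375
  spherical: 1638 × 6/16 = 614.25
  elongated: 1638 × 1/16 = 102.375
χ² = Σ (O − E)² / E
  disc-shaped: (917 − 921.375)² / 921.375 = 0.0208
  spherical: (593 − 614.25)² / 614.25 = 0.7351
  elongated: (128 − 102.375)² / 102.375 = 6.4141
χ² = 0.0208 + 0.7351 + 6.4141 = 7.170
Degrees of freedom = 3 − 1 = 2; critical value at α = 0.05 is 5.991.
Since 7.170 > 5.991, we reject the null hypothesis — the data do not fit the 9:6:1 ratio.

7.170; not consistent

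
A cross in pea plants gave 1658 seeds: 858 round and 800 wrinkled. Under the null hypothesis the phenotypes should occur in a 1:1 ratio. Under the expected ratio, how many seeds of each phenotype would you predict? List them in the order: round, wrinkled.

The 1:1 ratio has 2 parts, so with N = 1658 the expected counts are:
  round: 1658 × 1/2 = 829
  wrinkled: 1658 × 1/2 = 829

829, 829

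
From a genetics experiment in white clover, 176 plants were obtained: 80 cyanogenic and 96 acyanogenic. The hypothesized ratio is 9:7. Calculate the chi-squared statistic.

8.335

Under the 9:7 hypothesis (Σ ratio = 16, N = 176):
  cyanogenic: 176 × 9/16 = 99
  acyanogenic: 176 × 7/16 = 77
χ² = Σ (O − E)² / E
  cyanogenic: (80 − 99)² / 99 = 3.6465
  acyanogenic: (96 − 77)² / 77 = 4.6883
χ² = 3.6465 + 4.6883 = 8.3348 ≈ 8.335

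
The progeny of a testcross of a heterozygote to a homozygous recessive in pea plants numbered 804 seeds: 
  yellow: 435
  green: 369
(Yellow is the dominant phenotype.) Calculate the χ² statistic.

A testcross of a heterozygote (Aa × aa) gives a 1:1 phenotypic ratio.
Under the 1:1 hypothesis (Σ ratio = 2, N = 804):
  yellow: 804 × 1/2 = 402
  green: 804 × 1/2 = 402
χ² = Σ (O − E)² / E
  yellow: (435 − 402)² / 402 = 2.7090
  green: (369 − 402)² / 402 = 2.7090
χ² = 2.7090 + 2.7090 = 5.418

5.418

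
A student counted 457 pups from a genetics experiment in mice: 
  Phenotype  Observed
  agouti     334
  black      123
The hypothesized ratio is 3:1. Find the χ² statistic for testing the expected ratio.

0.894

Total ratio parts = 4. Expected numbers out of 457:
  agouti: 457 × 3/4 = 342.75
  black: 457 × 1/4 = 114.25
χ² = Σ (O − E)² / E
  agouti: (334 − 342.75)² / 342.75 = 0.2234
  black: (123 − 114.25)² / 114.25 = 0.6701
χ² = 0.2234 + 0.6701 = 0.8935 ≈ 0.894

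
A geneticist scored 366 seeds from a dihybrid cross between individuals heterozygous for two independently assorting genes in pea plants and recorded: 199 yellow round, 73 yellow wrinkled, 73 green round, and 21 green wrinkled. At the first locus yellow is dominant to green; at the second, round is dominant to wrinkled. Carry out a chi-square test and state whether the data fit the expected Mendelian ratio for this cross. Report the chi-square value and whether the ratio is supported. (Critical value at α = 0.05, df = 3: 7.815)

A dihybrid F₂ with independent assortment and complete dominance at both loci gives a 9:3:3:1 phenotypic ratio.
Expected counts for N = 366 under a 9:3:3:1 ratio (total parts = 16):
  yellow round: 366 × 9/16 = 205.875
  yellow wrinkled: 366 × 3/16 = 68.625
  green round: 366 × 3/16 = 68.625
  green wrinkled: 366 × 1/16 = 22.875
χ² = Σ (O − E)² / E
  yellow round: (199 − 205.875)² / 205.875 = 0.2296
  yellow wrinkled: (73 − 68.625)² / 68.625 = 0.2789
  green round: (73 − 68.625)² / 68.625 = 0.2789
  green wrinkled: (21 − 22.875)² / 22.875 = 0.1537
χ² = 0.2296 + 0.2789 + 0.2789 + 0.1537 = 0.9411 ≈ 0.941
Degrees of freedom = 4 − 1 = 3; critical value at α = 0.05 is 7.815.
Since 0.941 < 7.815, we fail to reject the null hypothesis — the data are consistent with the 9:3:3:1 ratio.

0.941; consistent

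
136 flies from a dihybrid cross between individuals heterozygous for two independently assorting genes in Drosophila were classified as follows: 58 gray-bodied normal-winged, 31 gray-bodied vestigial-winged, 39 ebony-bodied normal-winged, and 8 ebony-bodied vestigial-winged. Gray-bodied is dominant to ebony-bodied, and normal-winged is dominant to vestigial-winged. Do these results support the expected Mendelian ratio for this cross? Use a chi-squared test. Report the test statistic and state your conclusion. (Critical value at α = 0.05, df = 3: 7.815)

A dihybrid F₂ with independent assortment and complete dominance at both loci gives a 9:3:3:1 phenotypic ratio.
Total ratio parts = 16. Expected numbers out of 136:
  gray-bodied normal-winged: 136 × 9/16 = 76.5
  gray-bodied vestigial-winged: 136 × 3/16 = 25.5
  ebony-bodied normal-winged: 136 × 3/16 = 25.5
  ebony-bodied vestigial-winged: 136 × 1/16 = 8.5
χ² = Σ (O − E)² / E
  gray-bodied normal-winged: (58 − 76.5)² / 76.5 = 4.4739
  gray-bodied vestigial-winged: (31 − 25.5)² / 25.5 = 1.1863
  ebony-bodied normal-winged: (39 − 25.5)² / 25.5 = 7.1471
  ebony-bodied vestigial-winged: (8 − 8.5)² / 8.5 = 0.0294
χ² = 4.4739 + 1.1863 + 7.1471 + 0.0294 = 12.8367 ≈ 12.837
Degrees of freedom = 4 − 1 = 3; critical value at α = 0.05 is 7.815.
Since 12.837 > 7.815, we reject the null hypothesis — the data do not fit the 9:3:3:1 ratio.

12.837; not consistent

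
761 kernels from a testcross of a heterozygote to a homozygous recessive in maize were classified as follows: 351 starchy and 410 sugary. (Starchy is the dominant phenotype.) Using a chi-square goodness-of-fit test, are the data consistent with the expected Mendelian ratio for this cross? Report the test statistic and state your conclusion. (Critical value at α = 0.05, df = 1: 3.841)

A testcross of a heterozygote (Aa × aa) gives a 1:1 phenotypic ratio.
Under the 1:1 hypothesis (Σ ratio = 2, N = 761):
  starchy: 761 × 1/2 = 380.5
  sugary: 761 × 1/2 = 380.5
χ² = Σ (O − E)² / E
  starchy: (351 − 380.5)² / 380.5 = 2.2871
  sugary: (410 − 380.5)² / 380.5 = 2.2871
χ² = 2.2871 + 2.2871 = 4.5742 ≈ 4.574
Degrees of freedom = 2 − 1 = 1; critical value at α = 0.05 is 3.841.
Since 4.574 > 3.841, we reject the null hypothesis — the data do not fit the 1:1 ratio.

4.574; not consistent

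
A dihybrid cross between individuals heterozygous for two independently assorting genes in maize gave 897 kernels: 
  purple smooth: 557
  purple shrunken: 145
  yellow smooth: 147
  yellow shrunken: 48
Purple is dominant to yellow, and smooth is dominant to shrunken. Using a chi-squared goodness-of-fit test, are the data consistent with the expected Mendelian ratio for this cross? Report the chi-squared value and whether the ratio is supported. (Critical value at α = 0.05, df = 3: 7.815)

12.475; not consistent

A dihybrid F₂ with independent assortment and complete dominance at both loci gives a 9:3:3:1 phenotypic ratio.
The 9:3:3:1 ratio has 16 parts, so with N = 897 the expected counts are:
  purple smooth: 897 × 9/16 = 504.5625
  purple shrunken: 897 × 3/16 = 168.1875
  yellow smooth: 897 × 3/16 = 168.1875
  yellow shrunken: 897 × 1/16 = 56.0625
χ² = Σ (O − E)² / E
  purple smooth: (557 − 504.5625)² / 504.5625 = 5.4497
  purple shrunken: (145 − 168.1875)² / 168.1875 = 3.1968
  yellow smooth: (147 − 168.1875)² / 168.1875 = 2.6691
  yellow shrunken: (48 − 56.0625)² / 56.0625 = 1.1595
χ² = 5.4497 + 3.1968 + 2.6691 + 1.1595 = 12.4751 ≈ 12.475
Degrees of freedom = 4 − 1 = 3; critical value at α = 0.05 is 7.815.
Since 12.475 > 7.815, we reject the null hypothesis — the data do not fit the 9:3:3:1 ratio.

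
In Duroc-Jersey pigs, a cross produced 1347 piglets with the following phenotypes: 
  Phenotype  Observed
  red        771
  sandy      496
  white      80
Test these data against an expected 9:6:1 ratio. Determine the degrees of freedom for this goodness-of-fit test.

A goodness-of-fit test with 3 phenotype classes has df = 3 − 1 = 2.

2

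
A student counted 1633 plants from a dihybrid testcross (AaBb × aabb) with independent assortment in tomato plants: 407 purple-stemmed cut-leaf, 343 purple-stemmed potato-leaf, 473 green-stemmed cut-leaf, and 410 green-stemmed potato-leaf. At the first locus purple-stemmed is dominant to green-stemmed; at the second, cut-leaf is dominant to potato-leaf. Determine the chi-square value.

A dihybrid testcross with independent assortment gives a 1:1:1:1 ratio.
The 1:1:1:1 ratio has 4 parts, so with N = 1633 the expected counts are:
  purple-stemmed cut-leaf: 1633 × 1/4 = 408.25
  purple-stemmed potato-leaf: 1633 × 1/4 = 408.25
  green-stemmed cut-leaf: 1633 × 1/4 = 408.25
  green-stemmed potato-leaf: 1633 × 1/4 = 408.25
χ² = Σ (O − E)² / E
  purple-stemmed cut-leaf: (407 − 408.25)² / 408.25 = 0.0038
  purple-stemmed potato-leaf: (343 − 408.25)² / 408.25 = 10.4288
  green-stemmed cut-leaf: (473 − 408.25)² / 408.25 = 10.2696
  green-stemmed potato-leaf: (410 − 408.25)² / 408.25 = 0.0075
χ² = 0.0038 + 10.4288 + 10.2696 + 0.0075 = 20.7097 ≈ 20.710

20.710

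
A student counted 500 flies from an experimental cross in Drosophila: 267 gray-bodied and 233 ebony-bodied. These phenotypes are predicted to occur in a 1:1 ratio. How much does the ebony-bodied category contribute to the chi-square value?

Total ratio parts = 2. Expected numbers out of 500:
  gray-bodied: 500 × 1/2 = 250
  ebony-bodied: 500 × 1/2 = 250
Contribution of ebony-bodied: (233 − 250)² / 250 = 1.1560

1.156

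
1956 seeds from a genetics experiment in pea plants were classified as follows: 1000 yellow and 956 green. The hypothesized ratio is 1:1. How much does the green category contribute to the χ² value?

0.495

Expected counts for N = 1956 under a 1:1 ratio (total parts = 2):
  yellow: 1956 × 1/2 = 978
  green: 1956 × 1/2 = 978
Contribution of green: (956 − 978)² / 978 = 0.4949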